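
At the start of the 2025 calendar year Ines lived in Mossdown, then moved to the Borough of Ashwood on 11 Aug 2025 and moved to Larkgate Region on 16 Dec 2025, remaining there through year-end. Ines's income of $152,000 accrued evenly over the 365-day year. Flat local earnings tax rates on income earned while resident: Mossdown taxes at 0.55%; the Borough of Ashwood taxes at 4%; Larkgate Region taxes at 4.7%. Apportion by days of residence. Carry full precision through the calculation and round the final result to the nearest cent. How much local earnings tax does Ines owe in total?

Mossdown, 1 Jan – 10 Aug 2025: 222 days → $152,000 × 0.55% × 222/365 = $508.4712
The Borough of Ashwood, 11 Aug – 15 Dec 2025: 127 days → $152,000 × 4% × 127/365 = $2,115.5068
Larkgate Region, 16 Dec – 31 Dec 2025: 16 days → $152,000 × 4.7% × 16/365 = $313.1616
Total = $2,937.1397

$2,937.14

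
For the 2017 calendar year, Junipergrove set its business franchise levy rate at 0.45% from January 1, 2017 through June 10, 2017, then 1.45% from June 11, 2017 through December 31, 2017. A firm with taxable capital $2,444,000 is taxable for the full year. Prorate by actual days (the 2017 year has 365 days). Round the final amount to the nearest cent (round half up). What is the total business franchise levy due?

January 1 – June 10, 2017: 161 days at 0.45% → $2,444,000 × 0.45% × 161/365 = $4,851.1726
June 11 – December 31, 2017: 204 days at 1.45% → $2,444,000 × 1.45% × 204/365 = $19,806.4438
Total = $24,657.6164

$24,657.62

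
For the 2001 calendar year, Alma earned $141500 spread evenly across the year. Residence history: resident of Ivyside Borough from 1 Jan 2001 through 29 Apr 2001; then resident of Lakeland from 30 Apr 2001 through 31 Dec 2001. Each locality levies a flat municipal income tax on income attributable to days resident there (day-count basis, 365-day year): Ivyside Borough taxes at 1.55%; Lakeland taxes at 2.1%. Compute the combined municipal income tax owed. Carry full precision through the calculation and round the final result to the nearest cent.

$2717.77

Ivyside Borough, 1 Jan – 29 Apr 2001: 119 days → $141500 × 1.55% × 119/365 = $715.0596
Lakeland, 30 Apr – 31 Dec 2001: 246 days → $141500 × 2.1% × 246/365 = $2002.7096
Total = $2717.7692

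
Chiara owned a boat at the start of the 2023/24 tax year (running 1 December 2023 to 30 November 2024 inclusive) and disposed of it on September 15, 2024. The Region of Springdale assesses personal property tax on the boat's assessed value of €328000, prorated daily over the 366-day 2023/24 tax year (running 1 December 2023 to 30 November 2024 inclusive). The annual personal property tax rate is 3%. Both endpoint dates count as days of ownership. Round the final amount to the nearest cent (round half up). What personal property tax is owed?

Days held (December 1, 2023 – September 15, 2024): 290 out of 366
Tax = €328000 × 3% × 290/366 = €7796.7213

€7796.72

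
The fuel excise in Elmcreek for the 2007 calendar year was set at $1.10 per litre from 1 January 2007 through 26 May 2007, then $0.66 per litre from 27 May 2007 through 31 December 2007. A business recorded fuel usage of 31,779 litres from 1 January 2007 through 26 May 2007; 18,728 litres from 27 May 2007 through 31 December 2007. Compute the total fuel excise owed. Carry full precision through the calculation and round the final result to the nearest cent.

1 January – 26 May 2007: 31,779 litres at $1.10/litre → $34,956.90
27 May – 31 December 2007: 18,728 litres at $0.66/litre → $12,360.48

$47,317.38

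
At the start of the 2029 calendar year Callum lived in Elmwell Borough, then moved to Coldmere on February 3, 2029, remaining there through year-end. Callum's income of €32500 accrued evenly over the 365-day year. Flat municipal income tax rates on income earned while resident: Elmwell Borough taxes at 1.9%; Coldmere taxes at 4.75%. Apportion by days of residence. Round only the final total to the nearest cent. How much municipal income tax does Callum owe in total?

Elmwell Borough, January 1 – February 2, 2029: 33 days → €32500 × 1.9% × 33/365 = €55.8288
Coldmere, February 3 – December 31, 2029: 332 days → €32500 × 4.75% × 332/365 = €1404.1781
Total = €1460.0068

€1460.01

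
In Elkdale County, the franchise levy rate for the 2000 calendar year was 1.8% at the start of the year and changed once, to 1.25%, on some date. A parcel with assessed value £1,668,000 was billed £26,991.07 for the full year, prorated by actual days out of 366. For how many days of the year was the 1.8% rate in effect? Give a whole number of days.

Let d = days at the first rate; then 366 − d days at the second rate.
£1,668,000 × [1.8%·d + 1.25%·(366−d)] / 366 = £26,991.07
Solving gives d = 245, so the new rate took effect on September 2, 2000.

245 days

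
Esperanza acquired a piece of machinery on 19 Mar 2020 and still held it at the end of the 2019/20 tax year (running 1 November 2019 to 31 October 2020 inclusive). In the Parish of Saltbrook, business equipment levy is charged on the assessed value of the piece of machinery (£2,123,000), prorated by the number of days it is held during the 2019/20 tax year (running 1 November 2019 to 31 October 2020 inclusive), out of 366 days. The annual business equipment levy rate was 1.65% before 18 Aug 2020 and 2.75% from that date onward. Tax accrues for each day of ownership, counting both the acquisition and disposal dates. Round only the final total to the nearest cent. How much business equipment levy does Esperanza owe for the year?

£26,511.40

19 Mar – 17 Aug 2020: 152 days at 1.65% → £2,123,000 × 1.65% × 152/366 = £14,547.7705
18 Aug – 31 Oct 2020: 75 days at 2.75% → £2,123,000 × 2.75% × 75/366 = £11,963.6270
Total = £26,511.3975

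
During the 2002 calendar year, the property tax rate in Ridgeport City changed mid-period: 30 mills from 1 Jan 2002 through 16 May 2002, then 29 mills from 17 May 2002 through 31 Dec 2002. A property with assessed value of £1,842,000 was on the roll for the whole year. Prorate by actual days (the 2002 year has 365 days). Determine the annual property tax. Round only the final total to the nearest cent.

£54,104.33

1 Jan – 16 May 2002: 136 days at 30 mills → £1,842,000 × 3% × 136/365 = £20,590.0274
17 May – 31 Dec 2002: 229 days at 29 mills → £1,842,000 × 2.9% × 229/365 = £33,514.3068
Total = £54,104.3342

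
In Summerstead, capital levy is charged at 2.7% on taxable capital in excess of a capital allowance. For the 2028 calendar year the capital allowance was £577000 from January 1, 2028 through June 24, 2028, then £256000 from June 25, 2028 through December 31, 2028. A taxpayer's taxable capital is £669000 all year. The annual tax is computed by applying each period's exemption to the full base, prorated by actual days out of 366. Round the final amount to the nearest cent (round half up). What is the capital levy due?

£6983.26

January 1 – June 24, 2028: 176 days, exemption £577000 → (£669000 − £577000) × 2.7% × 176/366 = £1194.4918
June 25 – December 31, 2028: 190 days, exemption £256000 → (£669000 − £256000) × 2.7% × 190/366 = £5788.7705
Total = £6983.2623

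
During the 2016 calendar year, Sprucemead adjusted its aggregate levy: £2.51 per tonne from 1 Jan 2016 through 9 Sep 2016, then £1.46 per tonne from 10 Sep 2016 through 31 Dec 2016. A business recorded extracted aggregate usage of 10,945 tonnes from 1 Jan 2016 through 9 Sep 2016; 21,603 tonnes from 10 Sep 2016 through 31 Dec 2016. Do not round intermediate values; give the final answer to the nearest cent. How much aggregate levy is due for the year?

£59,012.33

1 Jan – 9 Sep 2016: 10,945 tonnes at £2.51/tonne → £27,471.95
10 Sep – 31 Dec 2016: 21,603 tonnes at £1.46/tonne → £31,540.38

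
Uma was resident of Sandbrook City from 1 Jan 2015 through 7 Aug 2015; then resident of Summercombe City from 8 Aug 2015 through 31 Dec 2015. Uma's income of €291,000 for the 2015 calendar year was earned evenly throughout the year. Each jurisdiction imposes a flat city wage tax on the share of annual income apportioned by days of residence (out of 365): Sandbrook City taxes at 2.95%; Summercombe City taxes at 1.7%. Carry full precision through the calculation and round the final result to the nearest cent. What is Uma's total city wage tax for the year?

€7,129.50

Sandbrook City, 1 Jan – 7 Aug 2015: 219 days → €291,000 × 2.95% × 219/365 = €5,150.7000
Summercombe City, 8 Aug – 31 Dec 2015: 146 days → €291,000 × 1.7% × 146/365 = €1,978.8000
Total = €7,129.5000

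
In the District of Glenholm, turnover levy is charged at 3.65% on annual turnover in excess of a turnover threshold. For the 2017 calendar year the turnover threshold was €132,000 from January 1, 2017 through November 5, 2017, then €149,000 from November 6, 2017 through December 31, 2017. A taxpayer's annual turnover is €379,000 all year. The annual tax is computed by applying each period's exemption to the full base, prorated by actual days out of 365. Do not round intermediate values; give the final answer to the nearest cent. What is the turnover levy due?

€8,920.30

January 1 – November 5, 2017: 309 days, exemption €132,000 → (€379,000 − €132,000) × 3.65% × 309/365 = €7,632.3000
November 6 – December 31, 2017: 56 days, exemption €149,000 → (€379,000 − €149,000) × 3.65% × 56/365 = €1,288.0000
Total = €8,920.3000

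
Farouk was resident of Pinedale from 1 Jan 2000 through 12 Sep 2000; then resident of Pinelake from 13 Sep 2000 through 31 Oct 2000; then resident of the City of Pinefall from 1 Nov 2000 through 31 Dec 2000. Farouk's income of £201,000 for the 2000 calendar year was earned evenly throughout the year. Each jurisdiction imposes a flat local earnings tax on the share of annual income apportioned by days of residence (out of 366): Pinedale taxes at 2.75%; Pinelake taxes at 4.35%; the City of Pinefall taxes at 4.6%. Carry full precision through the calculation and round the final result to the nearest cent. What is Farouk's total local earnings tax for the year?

Pinedale, 1 Jan – 12 Sep 2000: 256 days → £201,000 × 2.75% × 256/366 = £3,866.2295
Pinelake, 13 Sep – 31 Oct 2000: 49 days → £201,000 × 4.35% × 49/366 = £1,170.5779
The City of Pinefall, 1 Nov – 31 Dec 2000: 61 days → £201,000 × 4.6% × 61/366 = £1,541.0000
Total = £6,577.8074

£6,577.81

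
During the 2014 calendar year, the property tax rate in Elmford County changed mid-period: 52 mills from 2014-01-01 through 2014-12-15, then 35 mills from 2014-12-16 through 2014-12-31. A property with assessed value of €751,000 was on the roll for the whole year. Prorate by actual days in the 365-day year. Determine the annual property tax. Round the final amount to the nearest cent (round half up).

2014-01-01 to 2014-12-15: 349 days at 52 mills → €751,000 × 5.2% × 349/365 = €37,340.1315
2014-12-16 to 2014-12-31: 16 days at 35 mills → €751,000 × 3.5% × 16/365 = €1,152.2192
Total = €38,492.3507

€38,492.35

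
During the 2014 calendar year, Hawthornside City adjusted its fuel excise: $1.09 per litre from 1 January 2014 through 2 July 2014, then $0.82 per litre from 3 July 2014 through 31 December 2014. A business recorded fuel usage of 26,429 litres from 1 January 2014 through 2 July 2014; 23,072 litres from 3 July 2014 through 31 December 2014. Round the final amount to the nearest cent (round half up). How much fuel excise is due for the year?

$47726.65

1 January – 2 July 2014: 26,429 litres at $1.09/litre → $28807.61
3 July – 31 December 2014: 23,072 litres at $0.82/litre → $18919.04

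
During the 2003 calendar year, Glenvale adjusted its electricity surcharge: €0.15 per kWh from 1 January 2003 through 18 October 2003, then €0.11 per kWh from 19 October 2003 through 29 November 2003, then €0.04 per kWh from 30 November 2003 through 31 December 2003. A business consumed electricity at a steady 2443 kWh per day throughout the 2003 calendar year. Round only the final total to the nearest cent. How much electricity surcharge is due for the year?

€121,050.65

1 January – 18 October 2003: 291 days × 2443 kWh/day = 710,913 kWh at €0.15/kWh → €106,636.95
19 October – 29 November 2003: 42 days × 2443 kWh/day = 102,606 kWh at €0.11/kWh → €11,286.66
30 November – 31 December 2003: 32 days × 2443 kWh/day = 78,176 kWh at €0.04/kWh → €3,127.04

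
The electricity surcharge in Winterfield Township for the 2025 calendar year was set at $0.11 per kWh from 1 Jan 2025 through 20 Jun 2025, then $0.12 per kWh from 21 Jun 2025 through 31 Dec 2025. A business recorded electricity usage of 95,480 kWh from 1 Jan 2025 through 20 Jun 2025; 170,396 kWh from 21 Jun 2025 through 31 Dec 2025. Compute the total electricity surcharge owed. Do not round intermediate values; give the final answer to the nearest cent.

1 Jan – 20 Jun 2025: 95,480 kWh at $0.11/kWh → $10502.80
21 Jun – 31 Dec 2025: 170,396 kWh at $0.12/kWh → $20447.52

$30950.32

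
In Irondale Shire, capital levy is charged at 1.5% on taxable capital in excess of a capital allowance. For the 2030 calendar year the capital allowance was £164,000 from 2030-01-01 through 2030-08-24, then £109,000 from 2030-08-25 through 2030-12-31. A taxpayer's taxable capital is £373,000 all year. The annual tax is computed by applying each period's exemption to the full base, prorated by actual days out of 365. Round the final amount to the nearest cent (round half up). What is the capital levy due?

£3,426.58

2030-01-01 to 2030-08-24: 236 days, exemption £164,000 → (£373,000 − £164,000) × 1.5% × 236/365 = £2,027.0137
2030-08-25 to 2030-12-31: 129 days, exemption £109,000 → (£373,000 − £109,000) × 1.5% × 129/365 = £1,399.5616
Total = £3,426.5753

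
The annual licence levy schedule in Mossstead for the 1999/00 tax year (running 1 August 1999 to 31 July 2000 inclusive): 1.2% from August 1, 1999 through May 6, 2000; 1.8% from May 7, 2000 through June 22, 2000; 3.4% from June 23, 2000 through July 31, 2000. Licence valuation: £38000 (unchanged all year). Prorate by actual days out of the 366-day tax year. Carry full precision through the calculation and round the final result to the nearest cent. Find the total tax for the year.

August 1, 1999 – May 6, 2000: 280 days at 1.2% → £38000 × 1.2% × 280/366 = £348.8525
May 7 – June 22, 2000: 47 days at 1.8% → £38000 × 1.8% × 47/366 = £87.8361
June 23 – July 31, 2000: 39 days at 3.4% → £38000 × 3.4% × 39/366 = £137.6721
Total = £574.3607

£574.36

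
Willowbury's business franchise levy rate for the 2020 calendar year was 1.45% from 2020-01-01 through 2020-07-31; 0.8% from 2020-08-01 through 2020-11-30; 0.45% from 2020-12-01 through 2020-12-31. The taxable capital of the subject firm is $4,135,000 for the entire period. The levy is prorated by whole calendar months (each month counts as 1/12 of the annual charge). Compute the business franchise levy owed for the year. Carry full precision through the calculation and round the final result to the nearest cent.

$47,552.50

2020-01-01 to 2020-07-31: 7 months at 1.45% → $4,135,000 × 1.45% × 7/12 = $34,975.2083
2020-08-01 to 2020-11-30: 4 months at 0.8% → $4,135,000 × 0.8% × 4/12 = $11,026.6667
2020-12-01 to 2020-12-31: 1 month at 0.45% → $4,135,000 × 0.45% × 1/12 = $1,550.6250
Total = $47,552.5000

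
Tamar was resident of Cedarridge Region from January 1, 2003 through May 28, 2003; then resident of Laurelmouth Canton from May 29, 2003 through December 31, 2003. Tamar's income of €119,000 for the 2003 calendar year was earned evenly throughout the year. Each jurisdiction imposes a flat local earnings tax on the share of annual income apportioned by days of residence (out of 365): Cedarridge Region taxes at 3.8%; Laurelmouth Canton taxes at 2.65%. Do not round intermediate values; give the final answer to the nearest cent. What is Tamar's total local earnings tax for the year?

€3,708.40

Cedarridge Region, January 1 – May 28, 2003: 148 days → €119,000 × 3.8% × 148/365 = €1,833.5781
Laurelmouth Canton, May 29 – December 31, 2003: 217 days → €119,000 × 2.65% × 217/365 = €1,874.8205
Total = €3,708.3986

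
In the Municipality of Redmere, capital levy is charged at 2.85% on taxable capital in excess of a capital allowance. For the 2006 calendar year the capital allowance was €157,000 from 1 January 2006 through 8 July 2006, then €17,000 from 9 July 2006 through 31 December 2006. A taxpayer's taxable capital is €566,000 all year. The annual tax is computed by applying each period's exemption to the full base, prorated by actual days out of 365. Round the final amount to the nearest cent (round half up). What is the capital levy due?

€13,580.45

1 January – 8 July 2006: 189 days, exemption €157,000 → (€566,000 − €157,000) × 2.85% × 189/365 = €6,035.8315
9 July – 31 December 2006: 176 days, exemption €17,000 → (€566,000 − €17,000) × 2.85% × 176/365 = €7,544.6137
Total = €13,580.4452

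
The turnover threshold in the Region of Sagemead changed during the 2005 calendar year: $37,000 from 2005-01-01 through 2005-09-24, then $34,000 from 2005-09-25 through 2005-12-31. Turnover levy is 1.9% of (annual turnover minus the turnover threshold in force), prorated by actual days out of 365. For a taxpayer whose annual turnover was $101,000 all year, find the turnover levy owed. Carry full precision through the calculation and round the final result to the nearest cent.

2005-01-01 to 2005-09-24: 267 days, exemption $37,000 → ($101,000 − $37,000) × 1.9% × 267/365 = $889.5123
2005-09-25 to 2005-12-31: 98 days, exemption $34,000 → ($101,000 − $34,000) × 1.9% × 98/365 = $341.7918
Total = $1,231.3041

$1,231.30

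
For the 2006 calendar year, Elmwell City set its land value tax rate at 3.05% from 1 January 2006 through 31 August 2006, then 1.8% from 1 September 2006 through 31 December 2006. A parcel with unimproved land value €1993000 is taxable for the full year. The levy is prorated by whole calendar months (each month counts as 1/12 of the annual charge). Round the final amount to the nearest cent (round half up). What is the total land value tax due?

1 January – 31 August 2006: 8 months at 3.05% → €1993000 × 3.05% × 8/12 = €40524.3333
1 September – 31 December 2006: 4 months at 1.8% → €1993000 × 1.8% × 4/12 = €11958.0000
Total = €52482.3333

€52482.33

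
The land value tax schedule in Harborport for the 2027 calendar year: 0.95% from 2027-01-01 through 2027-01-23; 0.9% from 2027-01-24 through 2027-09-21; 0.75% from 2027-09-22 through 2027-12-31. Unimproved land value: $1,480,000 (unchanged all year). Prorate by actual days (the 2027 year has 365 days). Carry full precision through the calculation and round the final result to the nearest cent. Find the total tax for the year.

$12,752.33

2027-01-01 to 2027-01-23: 23 days at 0.95% → $1,480,000 × 0.95% × 23/365 = $885.9726
2027-01-24 to 2027-09-21: 241 days at 0.9% → $1,480,000 × 0.9% × 241/365 = $8,794.8493
2027-09-22 to 2027-12-31: 101 days at 0.75% → $1,480,000 × 0.75% × 101/365 = $3,071.5068
Total = $12,752.3288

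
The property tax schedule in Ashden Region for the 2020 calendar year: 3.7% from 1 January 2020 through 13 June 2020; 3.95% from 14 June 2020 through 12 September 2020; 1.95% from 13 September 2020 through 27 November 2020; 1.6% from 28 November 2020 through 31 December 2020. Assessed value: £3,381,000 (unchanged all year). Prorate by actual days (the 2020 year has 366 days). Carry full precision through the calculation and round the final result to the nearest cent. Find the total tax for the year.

1 January – 13 June 2020: 165 days at 3.7% → £3,381,000 × 3.7% × 165/366 = £56,396.1885
14 June – 12 September 2020: 91 days at 3.95% → £3,381,000 × 3.95% × 91/366 = £33,204.9303
13 September – 27 November 2020: 76 days at 1.95% → £3,381,000 × 1.95% × 76/366 = £13,690.2787
28 November – 31 December 2020: 34 days at 1.6% → £3,381,000 × 1.6% × 34/366 = £5,025.3115
Total = £108,316.7090

£108,316.71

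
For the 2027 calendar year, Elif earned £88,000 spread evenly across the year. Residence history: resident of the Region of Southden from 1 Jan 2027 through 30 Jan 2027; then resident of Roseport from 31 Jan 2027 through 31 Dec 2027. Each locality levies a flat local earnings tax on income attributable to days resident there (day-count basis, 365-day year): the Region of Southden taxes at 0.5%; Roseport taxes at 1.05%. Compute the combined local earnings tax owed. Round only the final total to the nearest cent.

The Region of Southden, 1 Jan – 30 Jan 2027: 30 days → £88,000 × 0.5% × 30/365 = £36.1644
Roseport, 31 Jan – 31 Dec 2027: 335 days → £88,000 × 1.05% × 335/365 = £848.0548
Total = £884.2192

£884.22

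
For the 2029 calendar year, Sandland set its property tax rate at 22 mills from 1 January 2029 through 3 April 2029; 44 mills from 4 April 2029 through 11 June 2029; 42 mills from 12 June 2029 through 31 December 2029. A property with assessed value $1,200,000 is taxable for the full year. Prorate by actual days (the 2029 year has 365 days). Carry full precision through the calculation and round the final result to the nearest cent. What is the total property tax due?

$44,738.63

1 January – 3 April 2029: 93 days at 22 mills → $1,200,000 × 2.2% × 93/365 = $6,726.5753
4 April – 11 June 2029: 69 days at 44 mills → $1,200,000 × 4.4% × 69/365 = $9,981.3699
12 June – 31 December 2029: 203 days at 42 mills → $1,200,000 × 4.2% × 203/365 = $28,030.6849
Total = $44,738.6301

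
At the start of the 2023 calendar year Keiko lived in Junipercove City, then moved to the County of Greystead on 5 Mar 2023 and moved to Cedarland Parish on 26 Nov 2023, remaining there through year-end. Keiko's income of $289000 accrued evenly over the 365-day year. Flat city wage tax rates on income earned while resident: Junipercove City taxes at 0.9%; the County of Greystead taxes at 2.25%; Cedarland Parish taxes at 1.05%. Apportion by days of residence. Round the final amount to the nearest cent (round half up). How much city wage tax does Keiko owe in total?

$5487.04

Junipercove City, 1 Jan – 4 Mar 2023: 63 days → $289000 × 0.9% × 63/365 = $448.9397
The County of Greystead, 5 Mar – 25 Nov 2023: 266 days → $289000 × 2.25% × 266/365 = $4738.8082
Cedarland Parish, 26 Nov – 31 Dec 2023: 36 days → $289000 × 1.05% × 36/365 = $299.2932
Total = $5487.0411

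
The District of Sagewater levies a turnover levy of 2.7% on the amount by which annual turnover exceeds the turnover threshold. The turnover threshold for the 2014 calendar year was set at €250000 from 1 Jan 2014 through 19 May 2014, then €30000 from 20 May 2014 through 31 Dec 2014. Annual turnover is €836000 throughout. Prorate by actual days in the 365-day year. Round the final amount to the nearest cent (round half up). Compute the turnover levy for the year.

1 Jan – 19 May 2014: 139 days, exemption €250000 → (€836000 − €250000) × 2.7% × 139/365 = €6025.3644
20 May – 31 Dec 2014: 226 days, exemption €30000 → (€836000 − €30000) × 2.7% × 226/365 = €13474.5534
Total = €19499.9178

€19499.92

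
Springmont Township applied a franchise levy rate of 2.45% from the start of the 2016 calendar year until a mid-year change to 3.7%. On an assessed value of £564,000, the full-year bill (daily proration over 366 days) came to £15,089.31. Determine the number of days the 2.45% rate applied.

Let d = days at the first rate; then 366 − d days at the second rate.
£564,000 × [2.45%·d + 3.7%·(366−d)] / 366 = £15,089.31
Solving gives d = 300, so the new rate took effect on 27 Oct 2016.

300 days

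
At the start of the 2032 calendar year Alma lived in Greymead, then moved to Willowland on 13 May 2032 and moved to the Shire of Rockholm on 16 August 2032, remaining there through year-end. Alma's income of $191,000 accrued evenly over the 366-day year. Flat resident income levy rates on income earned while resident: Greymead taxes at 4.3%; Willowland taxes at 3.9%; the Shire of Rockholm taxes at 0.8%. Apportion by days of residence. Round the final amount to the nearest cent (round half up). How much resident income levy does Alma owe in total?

Greymead, 1 January – 12 May 2032: 133 days → $191,000 × 4.3% × 133/366 = $2,984.5055
Willowland, 13 May – 15 August 2032: 95 days → $191,000 × 3.9% × 95/366 = $1,933.4836
The Shire of Rockholm, 16 August – 31 December 2032: 138 days → $191,000 × 0.8% × 138/366 = $576.1311
Total = $5,494.1202

$5,494.12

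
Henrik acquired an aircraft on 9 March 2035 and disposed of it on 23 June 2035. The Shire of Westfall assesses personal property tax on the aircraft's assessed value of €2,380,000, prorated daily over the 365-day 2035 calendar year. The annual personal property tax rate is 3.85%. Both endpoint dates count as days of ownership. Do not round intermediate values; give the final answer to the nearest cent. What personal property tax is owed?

Days held (9 March – 23 June 2035): 107 out of 365
Tax = €2,380,000 × 3.85% × 107/365 = €26,861.3973

€26,861.40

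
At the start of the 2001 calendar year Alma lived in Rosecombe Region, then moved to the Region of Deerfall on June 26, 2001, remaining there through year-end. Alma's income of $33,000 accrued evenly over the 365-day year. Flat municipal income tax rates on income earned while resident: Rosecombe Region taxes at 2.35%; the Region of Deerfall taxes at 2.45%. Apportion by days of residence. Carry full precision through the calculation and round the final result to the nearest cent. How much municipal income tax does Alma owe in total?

$792.59

Rosecombe Region, January 1 – June 25, 2001: 176 days → $33,000 × 2.35% × 176/365 = $373.9397
The Region of Deerfall, June 26 – December 31, 2001: 189 days → $33,000 × 2.45% × 189/365 = $418.6479
Total = $792.5877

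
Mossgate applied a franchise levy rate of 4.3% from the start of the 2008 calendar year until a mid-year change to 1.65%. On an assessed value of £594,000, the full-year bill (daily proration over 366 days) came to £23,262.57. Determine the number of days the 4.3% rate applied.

Let d = days at the first rate; then 366 − d days at the second rate.
£594,000 × [4.3%·d + 1.65%·(366−d)] / 366 = £23,262.57
Solving gives d = 313, so the new rate took effect on November 9, 2008.

313 days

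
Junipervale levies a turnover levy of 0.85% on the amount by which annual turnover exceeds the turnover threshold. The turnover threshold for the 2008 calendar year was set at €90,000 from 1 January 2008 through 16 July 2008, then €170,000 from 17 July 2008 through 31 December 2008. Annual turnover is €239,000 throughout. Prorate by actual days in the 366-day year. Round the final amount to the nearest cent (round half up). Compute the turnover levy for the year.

€954.37

1 January – 16 July 2008: 198 days, exemption €90,000 → (€239,000 − €90,000) × 0.85% × 198/366 = €685.1557
17 July – 31 December 2008: 168 days, exemption €170,000 → (€239,000 − €170,000) × 0.85% × 168/366 = €269.2131
Total = €954.3689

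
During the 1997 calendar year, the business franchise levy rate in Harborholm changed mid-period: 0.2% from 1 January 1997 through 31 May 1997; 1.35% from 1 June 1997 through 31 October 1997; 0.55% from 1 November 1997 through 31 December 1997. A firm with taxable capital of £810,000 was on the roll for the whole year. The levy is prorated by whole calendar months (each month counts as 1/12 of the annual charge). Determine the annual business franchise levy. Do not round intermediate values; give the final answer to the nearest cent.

1 January – 31 May 1997: 5 months at 0.2% → £810,000 × 0.2% × 5/12 = £675.0000
1 June – 31 October 1997: 5 months at 1.35% → £810,000 × 1.35% × 5/12 = £4,556.2500
1 November – 31 December 1997: 2 months at 0.55% → £810,000 × 0.55% × 2/12 = £742.5000
Total = £5,973.7500

£5,973.75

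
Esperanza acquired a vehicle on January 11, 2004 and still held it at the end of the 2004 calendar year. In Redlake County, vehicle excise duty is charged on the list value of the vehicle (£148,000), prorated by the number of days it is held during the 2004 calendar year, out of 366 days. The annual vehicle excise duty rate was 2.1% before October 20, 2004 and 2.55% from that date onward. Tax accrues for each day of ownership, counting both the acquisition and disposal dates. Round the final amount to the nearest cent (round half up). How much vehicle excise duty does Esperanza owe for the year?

January 11 – October 19, 2004: 283 days at 2.1% → £148,000 × 2.1% × 283/366 = £2,403.1803
October 20 – December 31, 2004: 73 days at 2.55% → £148,000 × 2.55% × 73/366 = £752.7377
Total = £3,155.9180

£3,155.92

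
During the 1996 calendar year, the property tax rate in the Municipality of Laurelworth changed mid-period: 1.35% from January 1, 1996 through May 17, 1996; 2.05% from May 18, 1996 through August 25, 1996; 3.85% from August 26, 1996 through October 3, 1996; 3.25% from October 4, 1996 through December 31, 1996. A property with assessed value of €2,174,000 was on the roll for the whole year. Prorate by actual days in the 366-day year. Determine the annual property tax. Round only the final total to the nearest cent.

€49,342.67

January 1 – May 17, 1996: 138 days at 1.35% → €2,174,000 × 1.35% × 138/366 = €11,066.0164
May 18 – August 25, 1996: 100 days at 2.05% → €2,174,000 × 2.05% × 100/366 = €12,176.7760
August 26 – October 3, 1996: 39 days at 3.85% → €2,174,000 × 3.85% × 39/366 = €8,918.7459
October 4 – December 31, 1996: 89 days at 3.25% → €2,174,000 × 3.25% × 89/366 = €17,181.1339
Total = €49,342.6721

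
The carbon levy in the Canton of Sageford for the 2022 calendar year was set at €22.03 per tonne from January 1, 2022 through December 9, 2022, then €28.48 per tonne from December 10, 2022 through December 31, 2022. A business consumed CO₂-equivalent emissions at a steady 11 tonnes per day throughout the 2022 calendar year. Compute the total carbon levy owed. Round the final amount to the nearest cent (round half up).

€90011.35

January 1 – December 9, 2022: 343 days × 11 tonnes/day = 3,773 tonnes at €22.03/tonne → €83119.19
December 10 – December 31, 2022: 22 days × 11 tonnes/day = 242 tonnes at €28.48/tonne → €6892.16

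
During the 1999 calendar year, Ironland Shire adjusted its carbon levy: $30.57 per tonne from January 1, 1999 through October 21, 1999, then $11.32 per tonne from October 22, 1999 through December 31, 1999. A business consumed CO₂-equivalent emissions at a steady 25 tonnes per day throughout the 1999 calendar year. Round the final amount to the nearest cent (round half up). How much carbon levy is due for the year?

$244,782.50

January 1 – October 21, 1999: 294 days × 25 tonnes/day = 7,350 tonnes at $30.57/tonne → $224,689.50
October 22 – December 31, 1999: 71 days × 25 tonnes/day = 1,775 tonnes at $11.32/tonne → $20,093.00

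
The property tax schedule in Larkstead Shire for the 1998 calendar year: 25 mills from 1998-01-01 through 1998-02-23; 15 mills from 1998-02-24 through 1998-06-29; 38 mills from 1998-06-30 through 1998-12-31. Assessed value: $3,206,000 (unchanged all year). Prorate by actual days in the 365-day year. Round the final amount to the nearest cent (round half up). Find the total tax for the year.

$90,207.18

1998-01-01 to 1998-02-23: 54 days at 25 mills → $3,206,000 × 2.5% × 54/365 = $11,857.8082
1998-02-24 to 1998-06-29: 126 days at 15 mills → $3,206,000 × 1.5% × 126/365 = $16,600.9315
1998-06-30 to 1998-12-31: 185 days at 38 mills → $3,206,000 × 3.8% × 185/365 = $61,748.4384
Total = $90,207.1781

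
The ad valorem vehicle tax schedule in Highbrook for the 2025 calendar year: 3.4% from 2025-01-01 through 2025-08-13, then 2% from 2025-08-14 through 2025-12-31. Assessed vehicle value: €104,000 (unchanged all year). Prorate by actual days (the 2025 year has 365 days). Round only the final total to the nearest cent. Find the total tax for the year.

€2,977.53

2025-01-01 to 2025-08-13: 225 days at 3.4% → €104,000 × 3.4% × 225/365 = €2,179.7260
2025-08-14 to 2025-12-31: 140 days at 2% → €104,000 × 2% × 140/365 = €797.8082
Total = €2,977.5342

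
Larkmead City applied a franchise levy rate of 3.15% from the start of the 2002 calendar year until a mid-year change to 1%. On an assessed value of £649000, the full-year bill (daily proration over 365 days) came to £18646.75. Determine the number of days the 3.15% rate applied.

318 days

Let d = days at the first rate; then 365 − d days at the second rate.
£649000 × [3.15%·d + 1%·(365−d)] / 365 = £18646.75
Solving gives d = 318, so the new rate took effect on 15 November 2002.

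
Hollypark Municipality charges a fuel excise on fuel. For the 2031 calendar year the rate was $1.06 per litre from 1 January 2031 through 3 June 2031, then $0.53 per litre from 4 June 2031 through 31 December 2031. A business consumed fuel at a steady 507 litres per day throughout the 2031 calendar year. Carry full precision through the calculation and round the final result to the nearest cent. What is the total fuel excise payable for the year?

$139,460.49

1 January – 3 June 2031: 154 days × 507 litres/day = 78,078 litres at $1.06/litre → $82,762.68
4 June – 31 December 2031: 211 days × 507 litres/day = 106,977 litres at $0.53/litre → $56,697.81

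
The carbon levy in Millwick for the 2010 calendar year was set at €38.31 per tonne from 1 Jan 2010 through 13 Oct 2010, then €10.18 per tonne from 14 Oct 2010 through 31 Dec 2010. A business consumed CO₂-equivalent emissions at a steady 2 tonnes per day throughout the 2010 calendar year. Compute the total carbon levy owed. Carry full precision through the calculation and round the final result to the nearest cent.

€23521.76

1 Jan – 13 Oct 2010: 286 days × 2 tonnes/day = 572 tonnes at €38.31/tonne → €21913.32
14 Oct – 31 Dec 2010: 79 days × 2 tonnes/day = 158 tonnes at €10.18/tonne → €1608.44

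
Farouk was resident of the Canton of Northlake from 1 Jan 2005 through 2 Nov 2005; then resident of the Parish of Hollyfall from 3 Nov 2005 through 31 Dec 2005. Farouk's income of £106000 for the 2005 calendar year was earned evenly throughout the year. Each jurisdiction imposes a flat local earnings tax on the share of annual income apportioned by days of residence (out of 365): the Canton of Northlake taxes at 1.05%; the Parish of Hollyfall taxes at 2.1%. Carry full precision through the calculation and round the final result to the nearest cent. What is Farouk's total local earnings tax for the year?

£1292.91

The Canton of Northlake, 1 Jan – 2 Nov 2005: 306 days → £106000 × 1.05% × 306/365 = £933.0904
The Parish of Hollyfall, 3 Nov – 31 Dec 2005: 59 days → £106000 × 2.1% × 59/365 = £359.8192
Total = £1292.9096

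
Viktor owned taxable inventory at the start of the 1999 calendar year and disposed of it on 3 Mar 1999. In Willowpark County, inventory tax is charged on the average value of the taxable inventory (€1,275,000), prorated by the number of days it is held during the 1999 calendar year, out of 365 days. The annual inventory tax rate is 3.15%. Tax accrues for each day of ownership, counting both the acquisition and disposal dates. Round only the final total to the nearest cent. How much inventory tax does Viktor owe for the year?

Days held (1 Jan – 3 Mar 1999): 62 out of 365
Tax = €1,275,000 × 3.15% × 62/365 = €6,822.1233

€6,822.12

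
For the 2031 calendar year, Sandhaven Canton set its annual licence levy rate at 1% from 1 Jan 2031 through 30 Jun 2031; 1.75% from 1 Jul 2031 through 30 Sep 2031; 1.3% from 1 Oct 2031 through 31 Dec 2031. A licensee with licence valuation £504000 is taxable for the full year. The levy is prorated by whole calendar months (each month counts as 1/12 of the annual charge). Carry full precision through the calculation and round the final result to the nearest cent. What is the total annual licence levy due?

£6363.00

1 Jan – 30 Jun 2031: 6 months at 1% → £504000 × 1% × 6/12 = £2520.0000
1 Jul – 30 Sep 2031: 3 months at 1.75% → £504000 × 1.75% × 3/12 = £2205.0000
1 Oct – 31 Dec 2031: 3 months at 1.3% → £504000 × 1.3% × 3/12 = £1638.0000
Total = £6363.0000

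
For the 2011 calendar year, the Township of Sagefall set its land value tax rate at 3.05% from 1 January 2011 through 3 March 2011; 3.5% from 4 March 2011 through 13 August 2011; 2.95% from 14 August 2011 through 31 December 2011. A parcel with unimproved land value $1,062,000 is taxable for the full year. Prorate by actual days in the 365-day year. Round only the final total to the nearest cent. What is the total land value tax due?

1 January – 3 March 2011: 62 days at 3.05% → $1,062,000 × 3.05% × 62/365 = $5,502.0329
4 March – 13 August 2011: 163 days at 3.5% → $1,062,000 × 3.5% × 163/365 = $16,599.2055
14 August – 31 December 2011: 140 days at 2.95% → $1,062,000 × 2.95% × 140/365 = $12,016.6027
Total = $34,117.8411

$34,117.84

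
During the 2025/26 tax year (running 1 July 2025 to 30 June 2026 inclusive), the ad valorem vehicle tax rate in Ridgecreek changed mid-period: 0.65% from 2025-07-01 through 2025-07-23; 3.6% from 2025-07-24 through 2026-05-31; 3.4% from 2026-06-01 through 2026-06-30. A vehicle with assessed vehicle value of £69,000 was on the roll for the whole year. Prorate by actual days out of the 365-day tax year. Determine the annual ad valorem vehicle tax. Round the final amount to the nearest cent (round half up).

2025-07-01 to 2025-07-23: 23 days at 0.65% → £69,000 × 0.65% × 23/365 = £28.2616
2025-07-24 to 2026-05-31: 312 days at 3.6% → £69,000 × 3.6% × 312/365 = £2,123.3096
2026-06-01 to 2026-06-30: 30 days at 3.4% → £69,000 × 3.4% × 30/365 = £192.8219
Total = £2,344.3932

£2,344.39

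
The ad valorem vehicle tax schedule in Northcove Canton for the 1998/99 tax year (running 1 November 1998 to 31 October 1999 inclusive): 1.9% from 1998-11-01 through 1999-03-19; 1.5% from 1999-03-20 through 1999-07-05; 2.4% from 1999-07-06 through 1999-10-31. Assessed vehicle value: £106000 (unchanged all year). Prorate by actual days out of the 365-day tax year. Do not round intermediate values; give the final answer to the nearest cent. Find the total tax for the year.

£2059.88

1998-11-01 to 1999-03-19: 139 days at 1.9% → £106000 × 1.9% × 139/365 = £766.9753
1999-03-20 to 1999-07-05: 108 days at 1.5% → £106000 × 1.5% × 108/365 = £470.4658
1999-07-06 to 1999-10-31: 118 days at 2.4% → £106000 × 2.4% × 118/365 = £822.4438
Total = £2059.8849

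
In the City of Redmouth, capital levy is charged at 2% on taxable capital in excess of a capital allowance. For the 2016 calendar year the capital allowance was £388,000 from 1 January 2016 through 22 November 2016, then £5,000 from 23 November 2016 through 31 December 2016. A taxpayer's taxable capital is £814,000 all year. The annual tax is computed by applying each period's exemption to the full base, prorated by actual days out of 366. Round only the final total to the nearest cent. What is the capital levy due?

£9,336.23

1 January – 22 November 2016: 327 days, exemption £388,000 → (£814,000 − £388,000) × 2% × 327/366 = £7,612.1311
23 November – 31 December 2016: 39 days, exemption £5,000 → (£814,000 − £5,000) × 2% × 39/366 = £1,724.0984
Total = £9,336.2295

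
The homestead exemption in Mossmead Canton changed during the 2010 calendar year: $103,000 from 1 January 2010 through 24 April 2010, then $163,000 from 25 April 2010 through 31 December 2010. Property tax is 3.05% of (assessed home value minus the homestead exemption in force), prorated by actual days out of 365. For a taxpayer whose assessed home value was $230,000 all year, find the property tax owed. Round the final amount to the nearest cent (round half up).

1 January – 24 April 2010: 114 days, exemption $103,000 → ($230,000 − $103,000) × 3.05% × 114/365 = $1,209.8055
25 April – 31 December 2010: 251 days, exemption $163,000 → ($230,000 − $163,000) × 3.05% × 251/365 = $1,405.2562
Total = $2,615.0616

$2,615.06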